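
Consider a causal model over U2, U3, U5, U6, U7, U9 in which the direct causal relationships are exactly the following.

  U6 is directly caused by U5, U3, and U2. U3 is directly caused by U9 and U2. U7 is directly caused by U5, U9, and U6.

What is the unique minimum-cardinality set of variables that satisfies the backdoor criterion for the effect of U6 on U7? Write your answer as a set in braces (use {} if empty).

Variables eligible for adjustment (non-descendants of U6, excluding U6 and U7): {U2, U3, U5, U9}.
Backdoor paths from U6 to U7:
  P1: U6 <- U2 -> U3 <- U9 -> U7
  P2: U6 <- U3 <- U9 -> U7
  P3: U6 <- U5 -> U7
The empty set is not sufficient: P2 (U6 <- U3 <- U9 -> U7) has no collider blocking it and no conditioned non-collider, so it is open.
Try {U5, U9}:
  P1: blocked at collider U3 (neither it nor any descendant is in the conditioning set).
  P2: blocked at fork node U9 ∈ conditioning set.
  P3: blocked at fork node U5 ∈ conditioning set.
{U5, U9} contains no descendant of U6 and blocks every backdoor path.
Every element of {U5, U9} is needed (dropping U5 leaves P3 open; dropping U9 leaves P2 open), so no proper subset is valid.
Among all size-2 subsets of the eligible variables, only {U5, U9} blocks every backdoor path, so it is the unique smallest valid adjustment set.

{U5, U9}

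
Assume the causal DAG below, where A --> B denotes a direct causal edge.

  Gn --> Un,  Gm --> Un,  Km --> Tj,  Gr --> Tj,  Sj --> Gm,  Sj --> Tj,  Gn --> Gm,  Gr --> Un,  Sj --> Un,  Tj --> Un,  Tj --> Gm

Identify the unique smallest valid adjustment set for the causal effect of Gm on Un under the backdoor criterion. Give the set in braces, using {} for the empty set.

{Gn, Sj, Tj}

Variables eligible for adjustment (non-descendants of Gm, excluding Gm and Un): {Gn, Gr, Km, Sj, Tj}.
Backdoor paths from Gm to Un:
  P1: Gm <- Gn -> Un
  P2: Gm <- Sj -> Tj <- Gr -> Un
  P3: Gm <- Sj -> Tj -> Un
  P4: Gm <- Sj -> Un
  P5: Gm <- Tj <- Sj -> Un
  P6: Gm <- Tj <- Gr -> Un
  P7: Gm <- Tj -> Un
The empty set is not sufficient: P1 (Gm <- Gn -> Un) has no collider blocking it and no conditioned non-collider, so it is open.
Try {Gn, Sj, Tj}:
  P1: blocked at fork node Gn ∈ conditioning set.
  P2: blocked at fork node Sj ∈ conditioning set.
  P3: blocked at fork node Sj ∈ conditioning set.
  P4: blocked at fork node Sj ∈ conditioning set.
  P5: blocked at chain node Tj ∈ conditioning set.
  P6: blocked at chain node Tj ∈ conditioning set.
  P7: blocked at fork node Tj ∈ conditioning set.
{Gn, Sj, Tj} contains no descendant of Gm and blocks every backdoor path.
Every element of {Gn, Sj, Tj} is needed (dropping Gn leaves P1 open; dropping Sj leaves P2 open; dropping Tj leaves P6 open), so no proper subset is valid.
Among all size-3 subsets of the eligible variables, only {Gn, Sj, Tj} blocks every backdoor path, so it is the unique smallest valid adjustment set.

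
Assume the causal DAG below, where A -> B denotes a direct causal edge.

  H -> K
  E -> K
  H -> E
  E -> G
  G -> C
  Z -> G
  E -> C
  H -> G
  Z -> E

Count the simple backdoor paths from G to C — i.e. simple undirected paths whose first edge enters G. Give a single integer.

A backdoor path from G to C is any simple undirected path whose first edge points into G (i.e. leaves G via a parent).
Parents of G: {E, H, Z}.
Enumerating:
  P1: G <- Z -> E -> C
  P2: G <- H -> E -> C
  P3: G <- H -> K <- E -> C
  P4: G <- E -> C
That exhausts the simple backdoor paths. Count: 4.

4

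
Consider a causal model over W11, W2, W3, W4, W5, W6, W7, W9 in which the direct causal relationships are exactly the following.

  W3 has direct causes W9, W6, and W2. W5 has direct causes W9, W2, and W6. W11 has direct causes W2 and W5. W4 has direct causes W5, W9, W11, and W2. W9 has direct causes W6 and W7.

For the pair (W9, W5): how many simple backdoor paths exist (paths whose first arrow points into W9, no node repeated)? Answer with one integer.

A backdoor path from W9 to W5 is any simple undirected path whose first edge points into W9 (i.e. leaves W9 via a parent).
Parents of W9: {W6, W7}.
Enumerating:
  P1: W9 <- W6 -> W5
  P2: W9 <- W6 -> W3 <- W2 -> W5
  P3: W9 <- W6 -> W3 <- W2 -> W11 <- W5
  P4: W9 <- W6 -> W3 <- W2 -> W11 -> W4 <- W5
  P5: W9 <- W6 -> W3 <- W2 -> W4 <- W5
  P6: W9 <- W6 -> W3 <- W2 -> W4 <- W11 <- W5
That exhausts the simple backdoor paths. Count: 6.

6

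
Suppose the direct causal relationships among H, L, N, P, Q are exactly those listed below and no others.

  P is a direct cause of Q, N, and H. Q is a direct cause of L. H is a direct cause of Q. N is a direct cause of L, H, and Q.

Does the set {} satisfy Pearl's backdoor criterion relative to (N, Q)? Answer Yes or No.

Backdoor paths from N to Q (paths whose first edge points into N):
  P1: N <- P -> H -> Q
  P2: N <- P -> Q
Condition 1 (no descendant of N in the set): holds — descendants of N are {H, L, Q}; none are in {}.
Condition 2 (every backdoor path blocked by {}):
  P1: open — no interior node is in the conditioning set.
  P2: open — no interior node is in the conditioning set.
{} does not satisfy the backdoor criterion.

No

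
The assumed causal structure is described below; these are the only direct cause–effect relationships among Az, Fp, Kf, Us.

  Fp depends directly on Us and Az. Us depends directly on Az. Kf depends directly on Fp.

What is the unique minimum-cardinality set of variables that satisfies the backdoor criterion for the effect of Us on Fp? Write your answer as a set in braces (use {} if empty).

{Az}

Variables eligible for adjustment (non-descendants of Us, excluding Us and Fp): {Az}.
Backdoor paths from Us to Fp:
  P1: Us <- Az -> Fp
The empty set is not sufficient: P1 (Us <- Az -> Fp) has no collider blocking it and no conditioned non-collider, so it is open.
Try {Az}:
  P1: blocked at fork node Az ∈ conditioning set.
{Az} contains no descendant of Us and blocks every backdoor path.
{Az} is the unique smallest valid adjustment set.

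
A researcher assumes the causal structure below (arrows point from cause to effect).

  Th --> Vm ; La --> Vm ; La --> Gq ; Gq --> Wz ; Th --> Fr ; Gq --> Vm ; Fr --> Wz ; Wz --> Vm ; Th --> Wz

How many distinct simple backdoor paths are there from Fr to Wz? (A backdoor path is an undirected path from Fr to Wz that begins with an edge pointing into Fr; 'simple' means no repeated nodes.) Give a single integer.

4

A backdoor path from Fr to Wz is any simple undirected path whose first edge points into Fr (i.e. leaves Fr via a parent).
Parents of Fr: {Th}.
Enumerating:
  P1: Fr <- Th -> Wz
  P2: Fr <- Th -> Vm <- La -> Gq -> Wz
  P3: Fr <- Th -> Vm <- Gq -> Wz
  P4: Fr <- Th -> Vm <- Wz
That exhausts the simple backdoor paths. Count: 4.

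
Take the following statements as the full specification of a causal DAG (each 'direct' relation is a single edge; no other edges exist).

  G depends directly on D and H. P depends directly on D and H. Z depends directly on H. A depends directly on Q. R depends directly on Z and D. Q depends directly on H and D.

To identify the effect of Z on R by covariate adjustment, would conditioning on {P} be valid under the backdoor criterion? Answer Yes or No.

No

Backdoor paths from Z to R (paths whose first edge points into Z):
  P1: Z <- H -> P <- D -> R
  P2: Z <- H -> Q <- D -> R
  P3: Z <- H -> G <- D -> R
Condition 1 (no descendant of Z in the set): holds — descendants of Z are {R}; none are in {P}.
Condition 2 (every backdoor path blocked by {P}):
  P1: open — collider(s) P are conditioned on (or have a conditioned descendant) and no non-collider on the path is in the set.
  P2: blocked at collider Q (neither it nor any descendant is in the conditioning set).
  P3: blocked at collider G (neither it nor any descendant is in the conditioning set).
{P} does not satisfy the backdoor criterion.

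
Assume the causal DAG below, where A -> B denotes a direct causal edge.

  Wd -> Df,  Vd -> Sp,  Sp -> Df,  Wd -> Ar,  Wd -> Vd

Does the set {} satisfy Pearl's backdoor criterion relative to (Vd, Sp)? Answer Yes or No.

Yes

Backdoor paths from Vd to Sp (paths whose first edge points into Vd):
  P1: Vd <- Wd -> Df <- Sp
Condition 1 (no descendant of Vd in the set): holds — descendants of Vd are {Df, Sp}; none are in {}.
Condition 2 (every backdoor path blocked by {}):
  P1: blocked at collider Df (neither it nor any descendant is in the conditioning set).
{} satisfies the backdoor criterion.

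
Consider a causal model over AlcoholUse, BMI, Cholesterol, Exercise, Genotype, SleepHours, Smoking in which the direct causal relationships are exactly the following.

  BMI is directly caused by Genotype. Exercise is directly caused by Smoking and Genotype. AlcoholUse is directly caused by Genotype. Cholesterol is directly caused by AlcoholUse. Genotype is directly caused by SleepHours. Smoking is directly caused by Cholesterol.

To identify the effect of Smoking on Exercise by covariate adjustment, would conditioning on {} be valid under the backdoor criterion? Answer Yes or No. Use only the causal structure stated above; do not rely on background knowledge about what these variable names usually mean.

Backdoor paths from Smoking to Exercise (paths whose first edge points into Smoking):
  P1: Smoking <- Cholesterol <- AlcoholUse <- Genotype -> Exercise
Condition 1 (no descendant of Smoking in the set): holds — descendants of Smoking are {Exercise}; none are in {}.
Condition 2 (every backdoor path blocked by {}):
  P1: open — no interior node is in the conditioning set.
{} does not satisfy the backdoor criterion.

No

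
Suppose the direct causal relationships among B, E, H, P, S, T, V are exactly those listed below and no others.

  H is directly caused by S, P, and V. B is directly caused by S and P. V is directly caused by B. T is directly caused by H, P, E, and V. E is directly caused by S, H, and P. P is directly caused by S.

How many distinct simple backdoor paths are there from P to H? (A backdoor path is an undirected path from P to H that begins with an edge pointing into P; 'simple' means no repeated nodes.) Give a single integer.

A backdoor path from P to H is any simple undirected path whose first edge points into P (i.e. leaves P via a parent).
Parents of P: {S}.
Enumerating:
  P1: P <- S -> B -> V -> H
  P2: P <- S -> B -> V -> T <- H
  P3: P <- S -> B -> V -> T <- E <- H
  P4: P <- S -> H
  P5: P <- S -> E <- H
  P6: P <- S -> E -> T <- V -> H
  P7: P <- S -> E -> T <- H
That exhausts the simple backdoor paths. Count: 7.

7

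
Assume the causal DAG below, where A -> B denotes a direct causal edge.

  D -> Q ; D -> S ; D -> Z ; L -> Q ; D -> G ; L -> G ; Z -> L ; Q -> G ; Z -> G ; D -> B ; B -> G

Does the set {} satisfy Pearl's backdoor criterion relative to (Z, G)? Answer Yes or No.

No

Backdoor paths from Z to G (paths whose first edge points into Z):
  P1: Z <- D -> Q <- L -> G
  P2: Z <- D -> Q -> G
  P3: Z <- D -> B -> G
  P4: Z <- D -> G
Condition 1 (no descendant of Z in the set): holds — descendants of Z are {G, L, Q}; none are in {}.
Condition 2 (every backdoor path blocked by {}):
  P1: blocked at collider Q (neither it nor any descendant is in the conditioning set).
  P2: open — no interior node is in the conditioning set.
  P3: open — no interior node is in the conditioning set.
  P4: open — no interior node is in the conditioning set.
{} does not satisfy the backdoor criterion.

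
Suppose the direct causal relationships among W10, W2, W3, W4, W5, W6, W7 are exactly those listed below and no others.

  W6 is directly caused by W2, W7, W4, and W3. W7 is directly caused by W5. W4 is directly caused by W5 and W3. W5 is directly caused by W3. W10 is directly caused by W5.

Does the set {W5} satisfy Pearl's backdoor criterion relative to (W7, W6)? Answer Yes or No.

Yes

Backdoor paths from W7 to W6 (paths whose first edge points into W7):
  P1: W7 <- W5 <- W3 -> W4 -> W6
  P2: W7 <- W5 <- W3 -> W6
  P3: W7 <- W5 -> W4 <- W3 -> W6
  P4: W7 <- W5 -> W4 -> W6
Condition 1 (no descendant of W7 in the set): holds — descendants of W7 are {W6}; none are in {W5}.
Condition 2 (every backdoor path blocked by {W5}):
  P1: blocked at chain node W5 ∈ conditioning set.
  P2: blocked at chain node W5 ∈ conditioning set.
  P3: blocked at fork node W5 ∈ conditioning set.
  P4: blocked at fork node W5 ∈ conditioning set.
{W5} satisfies the backdoor criterion.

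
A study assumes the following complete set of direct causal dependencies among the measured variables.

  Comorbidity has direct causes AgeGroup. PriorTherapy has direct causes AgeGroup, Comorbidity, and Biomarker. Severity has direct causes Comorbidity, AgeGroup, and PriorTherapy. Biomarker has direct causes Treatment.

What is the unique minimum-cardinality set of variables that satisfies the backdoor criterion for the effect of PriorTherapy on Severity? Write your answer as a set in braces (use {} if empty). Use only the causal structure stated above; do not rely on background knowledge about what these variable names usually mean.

{AgeGroup, Comorbidity}

Variables eligible for adjustment (non-descendants of PriorTherapy, excluding PriorTherapy and Severity): {AgeGroup, Biomarker, Comorbidity, Treatment}.
Backdoor paths from PriorTherapy to Severity:
  P1: PriorTherapy <- AgeGroup -> Comorbidity -> Severity
  P2: PriorTherapy <- AgeGroup -> Severity
  P3: PriorTherapy <- Comorbidity <- AgeGroup -> Severity
  P4: PriorTherapy <- Comorbidity -> Severity
The empty set is not sufficient: P1 (PriorTherapy <- AgeGroup -> Comorbidity -> Severity) has no collider blocking it and no conditioned non-collider, so it is open.
Try {AgeGroup, Comorbidity}:
  P1: blocked at fork node AgeGroup ∈ conditioning set.
  P2: blocked at fork node AgeGroup ∈ conditioning set.
  P3: blocked at chain node Comorbidity ∈ conditioning set.
  P4: blocked at fork node Comorbidity ∈ conditioning set.
{AgeGroup, Comorbidity} contains no descendant of PriorTherapy and blocks every backdoor path.
Every element of {AgeGroup, Comorbidity} is needed (dropping AgeGroup leaves P2 open; dropping Comorbidity leaves P4 open), so no proper subset is valid.
Among all size-2 subsets of the eligible variables, only {AgeGroup, Comorbidity} blocks every backdoor path, so it is the unique smallest valid adjustment set.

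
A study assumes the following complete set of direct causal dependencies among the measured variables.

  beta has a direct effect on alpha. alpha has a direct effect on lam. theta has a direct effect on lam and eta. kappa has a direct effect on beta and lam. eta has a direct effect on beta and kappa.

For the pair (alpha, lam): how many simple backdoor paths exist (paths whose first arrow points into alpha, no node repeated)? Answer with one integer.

4

A backdoor path from alpha to lam is any simple undirected path whose first edge points into alpha (i.e. leaves alpha via a parent).
Parents of alpha: {beta}.
Enumerating:
  P1: alpha <- beta <- eta <- theta -> lam
  P2: alpha <- beta <- eta -> kappa -> lam
  P3: alpha <- beta <- kappa <- eta <- theta -> lam
  P4: alpha <- beta <- kappa -> lam
That exhausts the simple backdoor paths. Count: 4.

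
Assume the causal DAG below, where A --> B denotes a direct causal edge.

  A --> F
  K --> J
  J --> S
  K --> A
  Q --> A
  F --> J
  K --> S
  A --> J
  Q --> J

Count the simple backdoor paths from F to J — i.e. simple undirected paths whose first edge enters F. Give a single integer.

A backdoor path from F to J is any simple undirected path whose first edge points into F (i.e. leaves F via a parent).
Parents of F: {A}.
Enumerating:
  P1: F <- A <- Q -> J
  P2: F <- A <- K -> J
  P3: F <- A <- K -> S <- J
  P4: F <- A -> J
That exhausts the simple backdoor paths. Count: 4.

4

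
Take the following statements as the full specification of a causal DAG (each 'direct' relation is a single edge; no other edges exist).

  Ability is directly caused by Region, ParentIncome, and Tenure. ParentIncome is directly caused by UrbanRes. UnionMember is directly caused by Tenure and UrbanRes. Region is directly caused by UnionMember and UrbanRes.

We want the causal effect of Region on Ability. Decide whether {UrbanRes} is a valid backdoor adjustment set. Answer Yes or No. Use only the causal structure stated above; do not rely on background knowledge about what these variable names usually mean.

Backdoor paths from Region to Ability (paths whose first edge points into Region):
  P1: Region <- UrbanRes -> UnionMember <- Tenure -> Ability
  P2: Region <- UrbanRes -> ParentIncome -> Ability
  P3: Region <- UnionMember <- UrbanRes -> ParentIncome -> Ability
  P4: Region <- UnionMember <- Tenure -> Ability
Condition 1 (no descendant of Region in the set): holds — descendants of Region are {Ability}; none are in {UrbanRes}.
Condition 2 (every backdoor path blocked by {UrbanRes}):
  P1: blocked at fork node UrbanRes ∈ conditioning set.
  P2: blocked at fork node UrbanRes ∈ conditioning set.
  P3: blocked at fork node UrbanRes ∈ conditioning set.
  P4: open — no interior node is in the conditioning set.
{UrbanRes} does not satisfy the backdoor criterion.

No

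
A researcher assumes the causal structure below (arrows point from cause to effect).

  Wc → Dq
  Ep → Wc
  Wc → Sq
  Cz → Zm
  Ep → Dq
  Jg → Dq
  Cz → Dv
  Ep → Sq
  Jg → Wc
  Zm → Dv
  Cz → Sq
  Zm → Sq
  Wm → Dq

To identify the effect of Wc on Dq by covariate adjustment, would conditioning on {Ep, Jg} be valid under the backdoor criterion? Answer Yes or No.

Yes

Backdoor paths from Wc to Dq (paths whose first edge points into Wc):
  P1: Wc <- Jg -> Dq
  P2: Wc <- Ep -> Dq
Condition 1 (no descendant of Wc in the set): holds — descendants of Wc are {Dq, Sq}; none are in {Ep, Jg}.
Condition 2 (every backdoor path blocked by {Ep, Jg}):
  P1: blocked at fork node Jg ∈ conditioning set.
  P2: blocked at fork node Ep ∈ conditioning set.
{Ep, Jg} satisfies the backdoor criterion.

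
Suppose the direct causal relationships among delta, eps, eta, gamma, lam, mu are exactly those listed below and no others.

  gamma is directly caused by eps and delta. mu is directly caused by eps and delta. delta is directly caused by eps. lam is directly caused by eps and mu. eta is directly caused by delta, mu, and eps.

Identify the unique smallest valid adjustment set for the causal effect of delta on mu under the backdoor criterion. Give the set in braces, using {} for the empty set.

{eps}

Variables eligible for adjustment (non-descendants of delta, excluding delta and mu): {eps}.
Backdoor paths from delta to mu:
  P1: delta <- eps -> mu
  P2: delta <- eps -> eta <- mu
  P3: delta <- eps -> lam <- mu
The empty set is not sufficient: P1 (delta <- eps -> mu) has no collider blocking it and no conditioned non-collider, so it is open.
Try {eps}:
  P1: blocked at fork node eps ∈ conditioning set.
  P2: blocked at fork node eps ∈ conditioning set.
  P3: blocked at fork node eps ∈ conditioning set.
{eps} contains no descendant of delta and blocks every backdoor path.
{eps} is the unique smallest valid adjustment set.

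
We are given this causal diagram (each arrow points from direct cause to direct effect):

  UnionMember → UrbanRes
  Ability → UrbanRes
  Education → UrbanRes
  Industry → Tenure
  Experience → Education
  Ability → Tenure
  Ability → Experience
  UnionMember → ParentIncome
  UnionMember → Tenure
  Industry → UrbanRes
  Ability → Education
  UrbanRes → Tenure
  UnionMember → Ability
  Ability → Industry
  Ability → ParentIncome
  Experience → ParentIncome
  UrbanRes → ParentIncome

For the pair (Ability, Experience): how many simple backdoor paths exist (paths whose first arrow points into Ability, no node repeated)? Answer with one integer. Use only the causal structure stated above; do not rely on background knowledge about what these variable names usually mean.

A backdoor path from Ability to Experience is any simple undirected path whose first edge points into Ability (i.e. leaves Ability via a parent).
Parents of Ability: {UnionMember}.
Enumerating:
  P1: Ability <- UnionMember -> UrbanRes <- Education <- Experience
  P2: Ability <- UnionMember -> UrbanRes -> ParentIncome <- Experience
  P3: Ability <- UnionMember -> Tenure <- Industry -> UrbanRes <- Education <- Experience
  P4: Ability <- UnionMember -> Tenure <- Industry -> UrbanRes -> ParentIncome <- Experience
  P5: Ability <- UnionMember -> Tenure <- UrbanRes <- Education <- Experience
  P6: Ability <- UnionMember -> Tenure <- UrbanRes -> ParentIncome <- Experience
  P7: Ability <- UnionMember -> ParentIncome <- Experience
  P8: Ability <- UnionMember -> ParentIncome <- UrbanRes <- Education <- Experience
That exhausts the simple backdoor paths. Count: 8.

8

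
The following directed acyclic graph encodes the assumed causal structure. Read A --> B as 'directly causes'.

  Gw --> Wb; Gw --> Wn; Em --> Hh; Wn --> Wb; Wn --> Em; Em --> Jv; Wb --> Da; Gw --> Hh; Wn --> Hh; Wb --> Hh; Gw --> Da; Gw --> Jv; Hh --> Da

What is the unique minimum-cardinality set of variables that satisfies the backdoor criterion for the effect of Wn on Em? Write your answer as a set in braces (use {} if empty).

Variables eligible for adjustment (non-descendants of Wn, excluding Wn and Em): {Gw}.
Backdoor paths from Wn to Em:
  P1: Wn <- Gw -> Wb -> Hh <- Em
  P2: Wn <- Gw -> Wb -> Da <- Hh <- Em
  P3: Wn <- Gw -> Hh <- Em
  P4: Wn <- Gw -> Jv <- Em
  P5: Wn <- Gw -> Da <- Wb -> Hh <- Em
  P6: Wn <- Gw -> Da <- Hh <- Em
Each backdoor path contains an unconditioned collider, so every path is already blocked with the empty conditioning set:
  P1: blocked at collider Hh (neither it nor any descendant is in the conditioning set).
  P2: blocked at collider Da (neither it nor any descendant is in the conditioning set).
  P3: blocked at collider Hh (neither it nor any descendant is in the conditioning set).
  P4: blocked at collider Jv (neither it nor any descendant is in the conditioning set).
  P5: blocked at collider Da (neither it nor any descendant is in the conditioning set).
  P6: blocked at collider Da (neither it nor any descendant is in the conditioning set).
The empty set is therefore the unique smallest valid set.

{}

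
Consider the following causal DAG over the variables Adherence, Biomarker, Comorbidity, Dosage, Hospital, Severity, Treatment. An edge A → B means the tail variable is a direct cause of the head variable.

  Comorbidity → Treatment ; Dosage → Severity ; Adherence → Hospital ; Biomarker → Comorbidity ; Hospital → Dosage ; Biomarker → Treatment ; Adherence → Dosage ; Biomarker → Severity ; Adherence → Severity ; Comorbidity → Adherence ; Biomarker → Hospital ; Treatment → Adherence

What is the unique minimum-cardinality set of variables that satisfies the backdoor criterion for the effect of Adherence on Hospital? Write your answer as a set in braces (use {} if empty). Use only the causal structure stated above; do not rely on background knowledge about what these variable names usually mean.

{Biomarker}

Variables eligible for adjustment (non-descendants of Adherence, excluding Adherence and Hospital): {Biomarker, Comorbidity, Treatment}.
Backdoor paths from Adherence to Hospital:
  P1: Adherence <- Comorbidity <- Biomarker -> Hospital
  P2: Adherence <- Comorbidity <- Biomarker -> Severity <- Dosage <- Hospital
  P3: Adherence <- Comorbidity -> Treatment <- Biomarker -> Hospital
  P4: Adherence <- Comorbidity -> Treatment <- Biomarker -> Severity <- Dosage <- Hospital
  P5: Adherence <- Treatment <- Biomarker -> Hospital
  P6: Adherence <- Treatment <- Biomarker -> Severity <- Dosage <- Hospital
  P7: Adherence <- Treatment <- Comorbidity <- Biomarker -> Hospital
  P8: Adherence <- Treatment <- Comorbidity <- Biomarker -> Severity <- Dosage <- Hospital
The empty set is not sufficient: P1 (Adherence <- Comorbidity <- Biomarker -> Hospital) has no collider blocking it and no conditioned non-collider, so it is open.
Try {Biomarker}:
  P1: blocked at fork node Biomarker ∈ conditioning set.
  P2: blocked at fork node Biomarker ∈ conditioning set.
  P3: blocked at collider Treatment (neither it nor any descendant is in the conditioning set).
  P4: blocked at collider Treatment (neither it nor any descendant is in the conditioning set).
  P5: blocked at fork node Biomarker ∈ conditioning set.
  P6: blocked at fork node Biomarker ∈ conditioning set.
  P7: blocked at fork node Biomarker ∈ conditioning set.
  P8: blocked at fork node Biomarker ∈ conditioning set.
{Biomarker} contains no descendant of Adherence and blocks every backdoor path.
No other singleton works — e.g. {Comorbidity} leaves P5 open — so {Biomarker} is the unique smallest valid adjustment set.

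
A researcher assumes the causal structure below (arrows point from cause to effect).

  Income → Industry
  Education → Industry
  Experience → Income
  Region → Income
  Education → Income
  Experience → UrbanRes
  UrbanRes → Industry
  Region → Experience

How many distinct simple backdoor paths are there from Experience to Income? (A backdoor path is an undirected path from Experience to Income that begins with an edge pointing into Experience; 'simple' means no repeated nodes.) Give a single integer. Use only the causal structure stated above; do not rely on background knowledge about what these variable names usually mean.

A backdoor path from Experience to Income is any simple undirected path whose first edge points into Experience (i.e. leaves Experience via a parent).
Parents of Experience: {Region}.
Enumerating:
  P1: Experience <- Region -> Income
That exhausts the simple backdoor paths. Count: 1.

1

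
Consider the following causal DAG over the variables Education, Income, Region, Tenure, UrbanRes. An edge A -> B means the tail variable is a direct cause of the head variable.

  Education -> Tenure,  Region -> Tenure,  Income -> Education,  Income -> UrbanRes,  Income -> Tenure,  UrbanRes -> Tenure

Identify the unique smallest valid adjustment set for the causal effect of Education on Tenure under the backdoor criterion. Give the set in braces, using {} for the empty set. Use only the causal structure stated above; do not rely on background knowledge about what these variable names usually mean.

Variables eligible for adjustment (non-descendants of Education, excluding Education and Tenure): {Income, Region, UrbanRes}.
Backdoor paths from Education to Tenure:
  P1: Education <- Income -> UrbanRes -> Tenure
  P2: Education <- Income -> Tenure
The empty set is not sufficient: P1 (Education <- Income -> UrbanRes -> Tenure) has no collider blocking it and no conditioned non-collider, so it is open.
Try {Income}:
  P1: blocked at fork node Income ∈ conditioning set.
  P2: blocked at fork node Income ∈ conditioning set.
{Income} contains no descendant of Education and blocks every backdoor path.
No other singleton works — e.g. {Region} leaves P1 open — so {Income} is the unique smallest valid adjustment set.

{Income}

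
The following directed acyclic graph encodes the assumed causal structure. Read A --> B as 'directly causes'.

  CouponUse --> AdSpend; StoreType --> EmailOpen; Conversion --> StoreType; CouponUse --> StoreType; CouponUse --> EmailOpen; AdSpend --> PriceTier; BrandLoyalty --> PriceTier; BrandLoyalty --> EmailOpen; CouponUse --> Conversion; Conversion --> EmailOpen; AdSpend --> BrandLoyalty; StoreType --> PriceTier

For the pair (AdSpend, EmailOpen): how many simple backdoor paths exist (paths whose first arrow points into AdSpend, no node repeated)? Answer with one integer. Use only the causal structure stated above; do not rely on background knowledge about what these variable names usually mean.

A backdoor path from AdSpend to EmailOpen is any simple undirected path whose first edge points into AdSpend (i.e. leaves AdSpend via a parent).
Parents of AdSpend: {CouponUse}.
Enumerating:
  P1: AdSpend <- CouponUse -> Conversion -> StoreType -> EmailOpen
  P2: AdSpend <- CouponUse -> Conversion -> StoreType -> PriceTier <- BrandLoyalty -> EmailOpen
  P3: AdSpend <- CouponUse -> Conversion -> EmailOpen
  P4: AdSpend <- CouponUse -> StoreType <- Conversion -> EmailOpen
  P5: AdSpend <- CouponUse -> StoreType -> EmailOpen
  P6: AdSpend <- CouponUse -> StoreType -> PriceTier <- BrandLoyalty -> EmailOpen
  P7: AdSpend <- CouponUse -> EmailOpen
That exhausts the simple backdoor paths. Count: 7.

7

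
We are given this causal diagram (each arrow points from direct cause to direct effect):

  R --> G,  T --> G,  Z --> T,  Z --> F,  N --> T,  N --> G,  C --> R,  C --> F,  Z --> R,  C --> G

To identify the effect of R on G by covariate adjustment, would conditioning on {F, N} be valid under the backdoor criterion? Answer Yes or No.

Backdoor paths from R to G (paths whose first edge points into R):
  P1: R <- C -> F <- Z -> T <- N -> G
  P2: R <- C -> F <- Z -> T -> G
  P3: R <- C -> G
  P4: R <- Z -> F <- C -> G
  P5: R <- Z -> T <- N -> G
  P6: R <- Z -> T -> G
Condition 1 (no descendant of R in the set): holds — descendants of R are {G}; none are in {F, N}.
Condition 2 (every backdoor path blocked by {F, N}):
  P1: blocked at collider T (neither it nor any descendant is in the conditioning set).
  P2: open — collider(s) F are conditioned on (or have a conditioned descendant) and no non-collider on the path is in the set.
  P3: open — no interior node is in the conditioning set.
  P4: open — collider(s) F are conditioned on (or have a conditioned descendant) and no non-collider on the path is in the set.
  P5: blocked at collider T (neither it nor any descendant is in the conditioning set).
  P6: open — no interior node is in the conditioning set.
{F, N} does not satisfy the backdoor criterion.

No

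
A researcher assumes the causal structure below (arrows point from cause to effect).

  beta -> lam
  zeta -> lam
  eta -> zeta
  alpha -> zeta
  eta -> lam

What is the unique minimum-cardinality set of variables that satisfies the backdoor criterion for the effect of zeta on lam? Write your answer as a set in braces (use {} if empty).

{eta}

Variables eligible for adjustment (non-descendants of zeta, excluding zeta and lam): {alpha, beta, eta}.
Backdoor paths from zeta to lam:
  P1: zeta <- eta -> lam
The empty set is not sufficient: P1 (zeta <- eta -> lam) has no collider blocking it and no conditioned non-collider, so it is open.
Try {eta}:
  P1: blocked at fork node eta ∈ conditioning set.
{eta} contains no descendant of zeta and blocks every backdoor path.
No other singleton works — e.g. {beta} leaves P1 open — so {eta} is the unique smallest valid adjustment set.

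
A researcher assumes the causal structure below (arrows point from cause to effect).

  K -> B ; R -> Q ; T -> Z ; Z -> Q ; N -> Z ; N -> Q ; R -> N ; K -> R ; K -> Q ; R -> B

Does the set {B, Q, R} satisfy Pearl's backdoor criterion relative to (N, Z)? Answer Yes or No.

No

Backdoor paths from N to Z (paths whose first edge points into N):
  P1: N <- R <- K -> Q <- Z
  P2: N <- R -> B <- K -> Q <- Z
  P3: N <- R -> Q <- Z
Condition 1 (no descendant of N in the set): FAILS — Q is a descendant of N.
Condition 2 (every backdoor path blocked by {B, Q, R}):
  P1: blocked at chain node R ∈ conditioning set.
  P2: blocked at fork node R ∈ conditioning set.
  P3: blocked at fork node R ∈ conditioning set.
{B, Q, R} does not satisfy the backdoor criterion.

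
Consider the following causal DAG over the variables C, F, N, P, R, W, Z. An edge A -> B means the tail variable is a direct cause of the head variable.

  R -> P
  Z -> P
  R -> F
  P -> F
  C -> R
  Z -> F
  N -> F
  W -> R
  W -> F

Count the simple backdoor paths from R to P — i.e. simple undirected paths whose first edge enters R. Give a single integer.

2

A backdoor path from R to P is any simple undirected path whose first edge points into R (i.e. leaves R via a parent).
Parents of R: {C, W}.
Enumerating:
  P1: R <- W -> F <- Z -> P
  P2: R <- W -> F <- P
That exhausts the simple backdoor paths. Count: 2.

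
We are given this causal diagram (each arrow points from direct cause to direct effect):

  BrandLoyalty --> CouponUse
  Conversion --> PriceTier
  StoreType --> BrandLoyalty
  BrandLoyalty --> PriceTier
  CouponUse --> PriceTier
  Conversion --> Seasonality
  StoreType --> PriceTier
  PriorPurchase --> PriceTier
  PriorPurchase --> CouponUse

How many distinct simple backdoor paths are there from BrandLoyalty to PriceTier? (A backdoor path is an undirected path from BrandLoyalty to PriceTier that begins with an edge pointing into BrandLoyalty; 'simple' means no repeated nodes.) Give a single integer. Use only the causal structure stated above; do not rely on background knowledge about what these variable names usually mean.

A backdoor path from BrandLoyalty to PriceTier is any simple undirected path whose first edge points into BrandLoyalty (i.e. leaves BrandLoyalty via a parent).
Parents of BrandLoyalty: {StoreType}.
Enumerating:
  P1: BrandLoyalty <- StoreType -> PriceTier
That exhausts the simple backdoor paths. Count: 1.

1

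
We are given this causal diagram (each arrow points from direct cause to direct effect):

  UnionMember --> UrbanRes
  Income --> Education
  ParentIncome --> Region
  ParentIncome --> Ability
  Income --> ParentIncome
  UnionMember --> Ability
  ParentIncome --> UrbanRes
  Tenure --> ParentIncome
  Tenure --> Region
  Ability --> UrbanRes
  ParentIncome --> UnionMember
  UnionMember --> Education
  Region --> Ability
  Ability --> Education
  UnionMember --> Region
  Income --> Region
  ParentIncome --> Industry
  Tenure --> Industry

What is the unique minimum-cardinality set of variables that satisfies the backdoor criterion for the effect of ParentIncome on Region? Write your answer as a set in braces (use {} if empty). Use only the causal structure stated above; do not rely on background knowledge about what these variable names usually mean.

Variables eligible for adjustment (non-descendants of ParentIncome, excluding ParentIncome and Region): {Income, Tenure}.
Backdoor paths from ParentIncome to Region:
  P1: ParentIncome <- Income -> Region
  P2: ParentIncome <- Income -> Education <- UnionMember -> Region
  P3: ParentIncome <- Income -> Education <- UnionMember -> Ability <- Region
  P4: ParentIncome <- Income -> Education <- UnionMember -> UrbanRes <- Ability <- Region
  P5: ParentIncome <- Income -> Education <- Ability <- UnionMember -> Region
  P6: ParentIncome <- Income -> Education <- Ability <- Region
  P7: ParentIncome <- Income -> Education <- Ability -> UrbanRes <- UnionMember -> Region
  P8: ParentIncome <- Tenure -> Region
The empty set is not sufficient: P1 (ParentIncome <- Income -> Region) has no collider blocking it and no conditioned non-collider, so it is open.
Try {Income, Tenure}:
  P1: blocked at fork node Income ∈ conditioning set.
  P2: blocked at fork node Income ∈ conditioning set.
  P3: blocked at fork node Income ∈ conditioning set.
  P4: blocked at fork node Income ∈ conditioning set.
  P5: blocked at fork node Income ∈ conditioning set.
  P6: blocked at fork node Income ∈ conditioning set.
  P7: blocked at fork node Income ∈ conditioning set.
  P8: blocked at fork node Tenure ∈ conditioning set.
{Income, Tenure} contains no descendant of ParentIncome and blocks every backdoor path.
Every element of {Income, Tenure} is needed (dropping Income leaves P1 open; dropping Tenure leaves P8 open), so no proper subset is valid.
Among all size-2 subsets of the eligible variables, only {Income, Tenure} blocks every backdoor path, so it is the unique smallest valid adjustment set.

{Income, Tenure}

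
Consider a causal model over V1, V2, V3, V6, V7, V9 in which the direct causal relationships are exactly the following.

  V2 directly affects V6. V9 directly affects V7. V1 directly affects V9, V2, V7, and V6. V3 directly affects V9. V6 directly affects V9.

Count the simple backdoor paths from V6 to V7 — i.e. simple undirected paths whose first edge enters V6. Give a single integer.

4

A backdoor path from V6 to V7 is any simple undirected path whose first edge points into V6 (i.e. leaves V6 via a parent).
Parents of V6: {V1, V2}.
Enumerating:
  P1: V6 <- V1 -> V9 -> V7
  P2: V6 <- V1 -> V7
  P3: V6 <- V2 <- V1 -> V9 -> V7
  P4: V6 <- V2 <- V1 -> V7
That exhausts the simple backdoor paths. Count: 4.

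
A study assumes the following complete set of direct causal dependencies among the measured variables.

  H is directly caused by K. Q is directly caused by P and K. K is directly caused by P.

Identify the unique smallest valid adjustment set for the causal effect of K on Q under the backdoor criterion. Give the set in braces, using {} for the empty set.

{P}

Variables eligible for adjustment (non-descendants of K, excluding K and Q): {P}.
Backdoor paths from K to Q:
  P1: K <- P -> Q
The empty set is not sufficient: P1 (K <- P -> Q) has no collider blocking it and no conditioned non-collider, so it is open.
Try {P}:
  P1: blocked at fork node P ∈ conditioning set.
{P} contains no descendant of K and blocks every backdoor path.
{P} is the unique smallest valid adjustment set.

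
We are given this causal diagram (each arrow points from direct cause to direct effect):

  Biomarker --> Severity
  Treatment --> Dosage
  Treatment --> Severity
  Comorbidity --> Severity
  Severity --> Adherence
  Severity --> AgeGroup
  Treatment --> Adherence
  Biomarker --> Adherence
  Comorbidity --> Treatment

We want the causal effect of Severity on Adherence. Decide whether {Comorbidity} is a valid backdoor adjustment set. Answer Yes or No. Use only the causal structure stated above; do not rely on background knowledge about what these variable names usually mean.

Backdoor paths from Severity to Adherence (paths whose first edge points into Severity):
  P1: Severity <- Comorbidity -> Treatment -> Adherence
  P2: Severity <- Treatment -> Adherence
  P3: Severity <- Biomarker -> Adherence
Condition 1 (no descendant of Severity in the set): holds — descendants of Severity are {Adherence, AgeGroup}; none are in {Comorbidity}.
Condition 2 (every backdoor path blocked by {Comorbidity}):
  P1: blocked at fork node Comorbidity ∈ conditioning set.
  P2: open — no interior node is in the conditioning set.
  P3: open — no interior node is in the conditioning set.
{Comorbidity} does not satisfy the backdoor criterion.

No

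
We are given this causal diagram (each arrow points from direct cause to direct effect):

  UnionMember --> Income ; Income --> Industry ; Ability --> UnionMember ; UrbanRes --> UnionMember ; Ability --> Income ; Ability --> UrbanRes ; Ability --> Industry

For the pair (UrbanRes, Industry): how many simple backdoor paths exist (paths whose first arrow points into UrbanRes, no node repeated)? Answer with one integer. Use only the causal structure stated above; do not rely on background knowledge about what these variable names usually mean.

3

A backdoor path from UrbanRes to Industry is any simple undirected path whose first edge points into UrbanRes (i.e. leaves UrbanRes via a parent).
Parents of UrbanRes: {Ability}.
Enumerating:
  P1: UrbanRes <- Ability -> UnionMember -> Income -> Industry
  P2: UrbanRes <- Ability -> Income -> Industry
  P3: UrbanRes <- Ability -> Industry
That exhausts the simple backdoor paths. Count: 3.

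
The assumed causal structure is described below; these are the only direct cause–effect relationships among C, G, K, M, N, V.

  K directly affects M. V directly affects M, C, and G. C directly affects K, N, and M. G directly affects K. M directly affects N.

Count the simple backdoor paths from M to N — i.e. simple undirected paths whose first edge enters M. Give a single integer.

5

A backdoor path from M to N is any simple undirected path whose first edge points into M (i.e. leaves M via a parent).
Parents of M: {C, K, V}.
Enumerating:
  P1: M <- V -> C -> N
  P2: M <- V -> G -> K <- C -> N
  P3: M <- C -> N
  P4: M <- K <- C -> N
  P5: M <- K <- G <- V -> C -> N
That exhausts the simple backdoor paths. Count: 5.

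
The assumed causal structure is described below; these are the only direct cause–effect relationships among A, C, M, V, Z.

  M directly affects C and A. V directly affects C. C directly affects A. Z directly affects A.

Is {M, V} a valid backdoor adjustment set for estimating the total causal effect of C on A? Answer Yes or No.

Backdoor paths from C to A (paths whose first edge points into C):
  P1: C <- M -> A
Condition 1 (no descendant of C in the set): holds — descendants of C are {A}; none are in {M, V}.
Condition 2 (every backdoor path blocked by {M, V}):
  P1: blocked at fork node M ∈ conditioning set.
{M, V} satisfies the backdoor criterion.

Yes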